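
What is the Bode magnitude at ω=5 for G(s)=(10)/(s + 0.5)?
Substitute s = j*5: G(j5) = 0.19802 - 1.9802j.
|G(j5)| = sqrt(Re² + Im²) = 1.99.
20*log₁₀(1.99) = 5.98 dB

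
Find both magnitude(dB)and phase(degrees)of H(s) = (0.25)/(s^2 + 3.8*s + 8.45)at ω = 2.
Substitute s = j*2: H(j2) = 0.0143433 - 0.0244964j.
|H| = 20*log₁₀(sqrt(Re²+Im²)) = -30.94 dB.
∠H = atan2(Im, Re) = -59.65°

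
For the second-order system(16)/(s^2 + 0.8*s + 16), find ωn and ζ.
Standard form: ωn²/(s²+2ζωn·s+ωn²).
const=16=ωn² → ωn=4, s coeff=0.8=2ζωn → ζ=0.1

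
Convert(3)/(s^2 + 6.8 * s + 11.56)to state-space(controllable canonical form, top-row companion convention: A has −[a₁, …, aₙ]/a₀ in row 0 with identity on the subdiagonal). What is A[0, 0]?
Reachable canonical form for den = s^2 + 6.8*s + 11.56: top row of A = -[a₁,a₂,...,aₙ]/a₀, ones on the subdiagonal, zeros elsewhere.
A = [[-6.8, -11.56], [1, 0]].
A[0,0] = -6.8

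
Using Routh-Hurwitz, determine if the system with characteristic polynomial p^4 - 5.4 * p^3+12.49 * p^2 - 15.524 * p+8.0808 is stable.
Routh array:
p^4: [1, 12.49, 8.0808]; p^3: [-5.4, -15.524]; p^2: [9.61519, 8.0808]; p^1: [-10.9857]; p^0: [8.0808]
First column: [1, -5.4, 9.61519, -10.9857, 8.0808]. Sign changes = 4.
No, unstable (4 RHP root(s))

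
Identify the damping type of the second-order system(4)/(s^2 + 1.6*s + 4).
Standard form: ωn²/(s²+2ζωn·s+ωn²) gives ωn=2, ζ=0.4.
Underdamped (ζ = 0.4 < 1)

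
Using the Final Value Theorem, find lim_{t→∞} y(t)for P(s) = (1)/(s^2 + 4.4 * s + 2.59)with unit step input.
FVT: lim_{t→∞} y(t) = lim_{s→0} s*Y(s) where Y(s) = P(s)/s.
= lim_{s→0} P(s) = P(0) = num(0)/den(0) = 1/2.59 = 0.3861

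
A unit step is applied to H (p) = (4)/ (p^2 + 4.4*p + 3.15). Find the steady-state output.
FVT: lim_{t→∞} y(t) = lim_{p→0} p*Y(p) where Y(p) = H(p)/p.
= lim_{p→0} H(p) = H(0) = num(0)/den(0) = 4/3.15 = 1.27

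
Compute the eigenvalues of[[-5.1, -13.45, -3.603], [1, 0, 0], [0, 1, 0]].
Eigenvalues solve det(λI - A) = 0.
Characteristic polynomial: λ^3 + 5.1*λ^2 + 13.45*λ + 3.603 = 0.
Factor: (λ + 0.3)(λ^2 + 4.8*λ + 12.01) = 0.
Roots: -0.3, -2.4 + 2.5j, -2.4 - 2.5j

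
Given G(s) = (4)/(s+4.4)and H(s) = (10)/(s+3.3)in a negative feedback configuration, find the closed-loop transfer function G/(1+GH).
Closed-loop T = G/(1+GH).
Numerator: G_num * H_den = 4*s + 13.2.
Denominator: G_den * H_den + G_num * H_num = (s^2 + 7.7*s + 14.52) + (40) = s^2 + 7.7*s + 54.52.
T(s) = (4*s + 13.2)/(s^2 + 7.7*s + 54.52)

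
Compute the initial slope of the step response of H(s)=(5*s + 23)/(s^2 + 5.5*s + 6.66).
IVT: y'(0⁺) = lim_{s→∞} s²·Y(s) = lim_{s→∞} s·H(s).
deg(num) = 1, deg(den) = 2, relative degree = 1, so s·H(s) → (leading num)/(leading den) = 5/1 = 5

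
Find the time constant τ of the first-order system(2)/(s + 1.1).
First-order system: τ = -1/pole. Pole = -1.1. τ = -1/(-1.1) = 0.9091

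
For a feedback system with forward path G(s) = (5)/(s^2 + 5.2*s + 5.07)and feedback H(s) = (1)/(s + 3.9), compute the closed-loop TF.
Closed-loop T = G/(1+GH).
Numerator: G_num * H_den = 5*s + 19.5.
Denominator: G_den * H_den + G_num * H_num = (s^3 + 9.1*s^2 + 25.35*s + 19.773) + (5) = s^3 + 9.1*s^2 + 25.35*s + 24.773.
T(s) = (5*s + 19.5)/(s^3 + 9.1*s^2 + 25.35*s + 24.773)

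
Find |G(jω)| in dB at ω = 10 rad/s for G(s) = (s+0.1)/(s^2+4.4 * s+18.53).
Substitute s = j*10: G(j10) = 0.0503715 - 0.0955401j.
|G(j10)| = sqrt(Re² + Im²) = 0.108.
20*log₁₀(0.108) = -19.33 dB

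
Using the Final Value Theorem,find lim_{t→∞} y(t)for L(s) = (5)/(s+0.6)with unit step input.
FVT: lim_{t→∞} y(t) = lim_{s→0} s*Y(s) where Y(s) = L(s)/s.
= lim_{s→0} L(s) = L(0) = num(0)/den(0) = 5/0.6 = 8.333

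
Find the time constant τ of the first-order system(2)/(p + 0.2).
First-order system: τ = -1/pole. Pole = -0.2. τ = -1/(-0.2) = 5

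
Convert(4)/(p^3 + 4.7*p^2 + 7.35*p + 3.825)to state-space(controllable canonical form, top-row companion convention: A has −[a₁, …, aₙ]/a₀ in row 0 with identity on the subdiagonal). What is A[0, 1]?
Reachable canonical form for den = p^3 + 4.7*p^2 + 7.35*p + 3.825: top row of A = -[a₁,a₂,...,aₙ]/a₀, ones on the subdiagonal, zeros elsewhere.
A = [[-4.7, -7.35, -3.825], [1, 0, 0], [0, 1, 0]].
A[0,1] = -7.35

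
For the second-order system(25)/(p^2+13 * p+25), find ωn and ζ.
Standard form: ωn²/(p²+2ζωn·p+ωn²).
const=25=ωn² → ωn=5, p coeff=13=2ζωn → ζ=1.3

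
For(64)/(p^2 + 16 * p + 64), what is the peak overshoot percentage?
Standard form: ωn²/(p²+2ζωn·p+ωn²) → ωn = 8, ζ = 1.
ζ ≥ 1, so the response is non-oscillatory: peak overshoot = 0%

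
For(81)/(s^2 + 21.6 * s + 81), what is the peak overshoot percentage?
Standard form: ωn²/(s²+2ζωn·s+ωn²) → ωn = 9, ζ = 1.2.
ζ ≥ 1, so the response is non-oscillatory: peak overshoot = 0%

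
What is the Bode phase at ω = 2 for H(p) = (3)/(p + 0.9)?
Substitute p = j*2: H(j2) = 0.561331 - 1.2474j.
∠H(j2) = atan2(Im, Re) = atan2(-1.2474, 0.561331) = -65.77°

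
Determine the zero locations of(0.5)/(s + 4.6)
Numerator is a nonzero constant (0.5) → Zeros: none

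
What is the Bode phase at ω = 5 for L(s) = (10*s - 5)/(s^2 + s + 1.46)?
Substitute s = j*5: L(j5) = 0.634916 - 1.98919j.
∠L(j5) = atan2(Im, Re) = atan2(-1.98919, 0.634916) = -72.30°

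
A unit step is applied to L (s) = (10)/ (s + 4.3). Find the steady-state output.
FVT: lim_{t→∞} y(t) = lim_{s→0} s*Y(s) where Y(s) = L(s)/s.
= lim_{s→0} L(s) = L(0) = num(0)/den(0) = 10/4.3 = 2.326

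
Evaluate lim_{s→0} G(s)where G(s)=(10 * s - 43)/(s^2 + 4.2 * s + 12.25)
DC gain = G(0) = num(0)/den(0) = -43/12.25 = -3.51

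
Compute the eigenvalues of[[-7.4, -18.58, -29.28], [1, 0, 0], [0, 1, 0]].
Eigenvalues solve det(λI - A) = 0.
Characteristic polynomial: λ^3 + 7.4*λ^2 + 18.58*λ + 29.28 = 0.
Factor: (λ + 4.8)(λ^2 + 2.6*λ + 6.1) = 0.
Roots: -1.3 + 2.1j, -1.3 - 2.1j, -4.8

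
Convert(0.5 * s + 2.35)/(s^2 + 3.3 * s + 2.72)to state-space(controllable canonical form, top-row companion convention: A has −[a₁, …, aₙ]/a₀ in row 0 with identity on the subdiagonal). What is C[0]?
Reachable canonical form: C = numerator coefficients (right-aligned, zero-padded to length n).
num = 0.5*s + 2.35, C = [[0.5, 2.35]].
C[0] = 0.5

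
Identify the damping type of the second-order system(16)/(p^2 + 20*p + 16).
Standard form: ωn²/(p²+2ζωn·p+ωn²) gives ωn=4, ζ=2.5.
Overdamped (ζ = 2.5 > 1)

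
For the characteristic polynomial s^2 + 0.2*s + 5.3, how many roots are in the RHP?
Poles: -0.1 + 2.3j, -0.1 - 2.3j. RHP poles (Re>0): 0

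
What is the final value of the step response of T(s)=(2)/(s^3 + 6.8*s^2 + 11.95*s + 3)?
FVT: lim_{t→∞} y(t) = lim_{s→0} s*Y(s) where Y(s) = T(s)/s.
= lim_{s→0} T(s) = T(0) = num(0)/den(0) = 2/3 = 0.6667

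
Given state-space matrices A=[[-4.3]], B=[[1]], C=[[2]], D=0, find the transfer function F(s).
F(s) = C(sI - A)⁻¹B + D.
Characteristic polynomial det(sI - A) = s + 4.3.
Numerator from C·adj(sI-A)·B + D·det(sI-A) = 2.
F(s) = (2)/(s + 4.3)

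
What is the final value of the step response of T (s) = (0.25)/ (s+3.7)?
FVT: lim_{t→∞} y(t) = lim_{s→0} s*Y(s) where Y(s) = T(s)/s.
= lim_{s→0} T(s) = T(0) = num(0)/den(0) = 0.25/3.7 = 0.06757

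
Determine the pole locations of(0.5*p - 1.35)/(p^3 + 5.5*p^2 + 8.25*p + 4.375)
Set denominator = 0: p^3 + 5.5*p^2 + 8.25*p + 4.375 = (p + 3.5)(p^2 + 2*p + 1.25) = 0 → Poles: -1 + 0.5j, -1 - 0.5j, -3.5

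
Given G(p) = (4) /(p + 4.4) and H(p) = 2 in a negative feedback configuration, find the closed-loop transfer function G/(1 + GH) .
Closed-loop T = G/(1+GH).
Numerator: G_num * H_den = 4.
Denominator: G_den * H_den + G_num * H_num = (p + 4.4) + (8) = p + 12.4.
T(p) = (4)/(p + 12.4)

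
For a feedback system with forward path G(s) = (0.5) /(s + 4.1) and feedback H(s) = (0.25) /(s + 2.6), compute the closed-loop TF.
Closed-loop T = G/(1+GH).
Numerator: G_num * H_den = 0.5*s + 1.3.
Denominator: G_den * H_den + G_num * H_num = (s^2 + 6.7*s + 10.66) + (0.125) = s^2 + 6.7*s + 10.785.
T(s) = (0.5*s + 1.3)/(s^2 + 6.7*s + 10.785)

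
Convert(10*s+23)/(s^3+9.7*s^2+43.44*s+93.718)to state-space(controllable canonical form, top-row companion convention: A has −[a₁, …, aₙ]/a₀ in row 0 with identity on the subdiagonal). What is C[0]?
Reachable canonical form: C = numerator coefficients (right-aligned, zero-padded to length n).
num = 10*s + 23, C = [[0, 10, 23]].
C[0] = 0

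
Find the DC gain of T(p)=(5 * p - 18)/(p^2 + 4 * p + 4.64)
DC gain = T(0) = num(0)/den(0) = -18/4.64 = -3.879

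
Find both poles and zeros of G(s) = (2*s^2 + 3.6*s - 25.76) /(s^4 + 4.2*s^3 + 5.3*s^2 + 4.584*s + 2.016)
Set denominator = 0: s^4 + 4.2*s^3 + 5.3*s^2 + 4.584*s + 2.016 = (s + 0.8)(s + 2.8)(s^2 + 0.6*s + 0.9) = 0 → Poles: -0.3 + 0.9j, -0.3 - 0.9j, -0.8, -2.8
Set numerator = 0: 2*s^2 + 3.6*s - 25.76 = 2*(s + 4.6)(s - 2.8) = 0 → Zeros: -4.6, 2.8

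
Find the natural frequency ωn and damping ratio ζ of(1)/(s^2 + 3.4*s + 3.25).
Underdamped: complex pole -1.7 + 0.6j. ωn = |pole| = 1.803, ζ = -Re(pole)/ωn = 0.943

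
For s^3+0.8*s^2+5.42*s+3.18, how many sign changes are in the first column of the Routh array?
Routh array:
s^3: [1, 5.42]; s^2: [0.8, 3.18]; s^1: [1.445]; s^0: [3.18]
First column: [1, 0.8, 1.445, 3.18]. Sign changes = 0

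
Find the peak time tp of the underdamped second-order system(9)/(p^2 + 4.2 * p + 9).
Standard form: ωn²/(p²+2ζωn·p+ωn²) → ωn = 3, ζ = 0.7.
ωd = ωn·√(1-ζ²) = 3·√(1-0.7²) = 2.142.
tp = π/ωd = π/2.142 = 1.466 s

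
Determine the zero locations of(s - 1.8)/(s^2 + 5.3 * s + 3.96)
Set numerator = 0: s - 1.8 = 0 → Zeros: 1.8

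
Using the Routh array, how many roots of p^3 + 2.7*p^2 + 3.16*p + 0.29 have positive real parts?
Routh array:
p^3: [1, 3.16]; p^2: [2.7, 0.29]; p^1: [3.05259]; p^0: [0.29]
First column: [1, 2.7, 3.05259, 0.29]. Sign changes = RHP roots = 0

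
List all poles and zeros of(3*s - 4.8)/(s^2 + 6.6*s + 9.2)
Set denominator = 0: s^2 + 6.6*s + 9.2 = (s + 4.6)(s + 2) = 0 → Poles: -2, -4.6
Set numerator = 0: 3*s - 4.8 = 0 → Zeros: 1.6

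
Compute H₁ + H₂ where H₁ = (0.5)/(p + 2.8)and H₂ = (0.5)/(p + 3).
Parallel: H = H₁ + H₂ = (n₁·d₂ + n₂·d₁)/(d₁·d₂).
n₁·d₂ = 0.5*p + 1.5. n₂·d₁ = 0.5*p + 1.4. Sum = p + 2.9. d₁·d₂ = p^2 + 5.8*p + 8.4.
H(p) = (p + 2.9)/(p^2 + 5.8*p + 8.4)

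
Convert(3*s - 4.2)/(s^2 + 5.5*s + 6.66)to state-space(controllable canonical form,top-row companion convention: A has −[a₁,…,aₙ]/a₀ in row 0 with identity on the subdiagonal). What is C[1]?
Reachable canonical form: C = numerator coefficients (right-aligned, zero-padded to length n).
num = 3*s - 4.2, C = [[3, -4.2]].
C[1] = -4.2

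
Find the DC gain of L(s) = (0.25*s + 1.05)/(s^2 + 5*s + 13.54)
DC gain = L(0) = num(0)/den(0) = 1.05/13.54 = 0.07755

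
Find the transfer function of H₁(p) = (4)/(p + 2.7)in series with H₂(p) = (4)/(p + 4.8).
Series: H = H₁ · H₂ = (n₁·n₂)/(d₁·d₂).
Num: n₁·n₂ = 16. Den: d₁·d₂ = p^2 + 7.5*p + 12.96.
H(p) = (16)/(p^2 + 7.5*p + 12.96)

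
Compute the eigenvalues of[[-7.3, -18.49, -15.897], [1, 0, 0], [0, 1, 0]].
Eigenvalues solve det(λI - A) = 0.
Characteristic polynomial: λ^3 + 7.3*λ^2 + 18.49*λ + 15.897 = 0.
Factor: (λ + 2.1)(λ^2 + 5.2*λ + 7.57) = 0.
Roots: -2.1, -2.6 + 0.9j, -2.6 - 0.9j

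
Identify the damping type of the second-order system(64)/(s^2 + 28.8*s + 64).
Standard form: ωn²/(s²+2ζωn·s+ωn²) gives ωn=8, ζ=1.8.
Overdamped (ζ = 1.8 > 1)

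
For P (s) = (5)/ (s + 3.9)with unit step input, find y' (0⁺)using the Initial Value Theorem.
IVT: y'(0⁺) = lim_{s→∞} s²·Y(s) = lim_{s→∞} s·P(s).
deg(num) = 0, deg(den) = 1, relative degree = 1, so s·P(s) → (leading num)/(leading den) = 5/1 = 5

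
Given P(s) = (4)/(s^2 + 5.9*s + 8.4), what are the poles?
Set denominator = 0: s^2 + 5.9*s + 8.4 = (s + 2.4)(s + 3.5) = 0 → Poles: -2.4, -3.5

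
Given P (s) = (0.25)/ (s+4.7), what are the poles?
Set denominator = 0: s + 4.7 = 0 → Poles: -4.7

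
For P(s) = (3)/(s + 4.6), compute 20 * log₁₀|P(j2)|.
Substitute s = j*2: P(j2) = 0.54849 - 0.238474j.
|P(j2)| = sqrt(Re² + Im²) = 0.5981.
20*log₁₀(0.5981) = -4.46 dB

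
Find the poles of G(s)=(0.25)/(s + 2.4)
Set denominator = 0: s + 2.4 = 0 → Poles: -2.4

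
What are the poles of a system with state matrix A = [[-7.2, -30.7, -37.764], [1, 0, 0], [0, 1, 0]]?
Eigenvalues solve det(λI - A) = 0.
Characteristic polynomial: λ^3 + 7.2*λ^2 + 30.7*λ + 37.764 = 0.
Factor: (λ + 1.8)(λ^2 + 5.4*λ + 20.98) = 0.
Roots: -1.8, -2.7 + 3.7j, -2.7 - 3.7j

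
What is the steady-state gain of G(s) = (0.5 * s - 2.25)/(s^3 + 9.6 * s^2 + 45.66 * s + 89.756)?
DC gain = G(0) = num(0)/den(0) = -2.25/89.756 = -0.02507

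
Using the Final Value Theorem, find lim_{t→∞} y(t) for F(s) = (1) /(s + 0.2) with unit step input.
FVT: lim_{t→∞} y(t) = lim_{s→0} s*Y(s) where Y(s) = F(s)/s.
= lim_{s→0} F(s) = F(0) = num(0)/den(0) = 1/0.2 = 5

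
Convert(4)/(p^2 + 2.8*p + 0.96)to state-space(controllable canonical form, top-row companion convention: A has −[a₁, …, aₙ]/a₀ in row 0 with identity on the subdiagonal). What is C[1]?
Reachable canonical form: C = numerator coefficients (right-aligned, zero-padded to length n).
num = 4, C = [[0, 4]].
C[1] = 4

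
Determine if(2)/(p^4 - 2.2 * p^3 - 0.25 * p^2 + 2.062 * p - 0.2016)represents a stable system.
Denominator: p^4 - 2.2*p^3 - 0.25*p^2 + 2.062*p - 0.2016 = (p - 1.6)(p + 0.9)(p - 0.1)(p - 1.4). Poles: -0.9, 0.1, 1.4, 1.6. All Re(p)<0: No (unstable)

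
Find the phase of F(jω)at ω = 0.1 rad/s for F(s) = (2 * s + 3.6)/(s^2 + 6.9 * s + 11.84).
Substitute s = j*0.1: F(j0.1) = 0.304262 - 0.000840306j.
∠F(j0.1) = atan2(Im, Re) = atan2(-0.000840306, 0.304262) = -0.16°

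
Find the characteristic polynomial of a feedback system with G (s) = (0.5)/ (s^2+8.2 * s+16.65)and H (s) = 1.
Characteristic poly = G_den * H_den + G_num * H_num = (s^2 + 8.2*s + 16.65) + (0.5) = s^2 + 8.2*s + 17.15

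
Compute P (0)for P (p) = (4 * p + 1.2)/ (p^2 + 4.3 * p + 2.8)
DC gain = P(0) = num(0)/den(0) = 1.2/2.8 = 0.4286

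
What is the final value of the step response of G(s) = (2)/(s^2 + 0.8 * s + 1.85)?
FVT: lim_{t→∞} y(t) = lim_{s→0} s*Y(s) where Y(s) = G(s)/s.
= lim_{s→0} G(s) = G(0) = num(0)/den(0) = 2/1.85 = 1.081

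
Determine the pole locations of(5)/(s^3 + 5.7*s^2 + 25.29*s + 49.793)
Set denominator = 0: s^3 + 5.7*s^2 + 25.29*s + 49.793 = (s + 2.9)(s^2 + 2.8*s + 17.17) = 0 → Poles: -1.4 + 3.9j, -1.4 - 3.9j, -2.9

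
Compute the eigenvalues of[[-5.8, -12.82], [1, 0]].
Eigenvalues solve det(λI - A) = 0.
Characteristic polynomial: λ^2 + 5.8*λ + 12.82 = 0.
Roots: -2.9 + 2.1j, -2.9 - 2.1j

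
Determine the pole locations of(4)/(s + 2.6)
Set denominator = 0: s + 2.6 = 0 → Poles: -2.6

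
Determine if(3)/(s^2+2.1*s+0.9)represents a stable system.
Denominator: s^2 + 2.1*s + 0.9 = (s + 0.6)(s + 1.5). Poles: -0.6, -1.5. All Re(p)<0: Yes (stable)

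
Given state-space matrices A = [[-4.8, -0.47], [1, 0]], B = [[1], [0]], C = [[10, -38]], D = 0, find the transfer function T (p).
T(p) = C(pI - A)⁻¹B + D.
Characteristic polynomial det(pI - A) = p^2 + 4.8*p + 0.47.
Numerator from C·adj(pI-A)·B + D·det(pI-A) = 10*p - 38.
T(p) = (10*p - 38)/(p^2 + 4.8*p + 0.47)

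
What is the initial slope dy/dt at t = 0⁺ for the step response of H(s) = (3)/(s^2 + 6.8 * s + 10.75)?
IVT: y'(0⁺) = lim_{s→∞} s²·Y(s) = lim_{s→∞} s·H(s).
deg(num) = 0, deg(den) = 2, relative degree = 2 ≥ 2, so s·H(s) → 0. Initial slope = 0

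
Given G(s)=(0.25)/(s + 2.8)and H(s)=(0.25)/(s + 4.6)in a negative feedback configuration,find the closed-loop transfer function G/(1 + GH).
Closed-loop T = G/(1+GH).
Numerator: G_num * H_den = 0.25*s + 1.15.
Denominator: G_den * H_den + G_num * H_num = (s^2 + 7.4*s + 12.88) + (0.0625) = s^2 + 7.4*s + 12.9425.
T(s) = (0.25*s + 1.15)/(s^2 + 7.4*s + 12.9425)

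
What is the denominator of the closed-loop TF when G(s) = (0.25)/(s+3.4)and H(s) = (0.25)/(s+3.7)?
Characteristic poly = G_den * H_den + G_num * H_num = (s^2 + 7.1*s + 12.58) + (0.0625) = s^2 + 7.1*s + 12.6425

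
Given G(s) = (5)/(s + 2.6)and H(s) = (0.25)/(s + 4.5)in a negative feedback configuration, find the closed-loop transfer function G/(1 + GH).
Closed-loop T = G/(1+GH).
Numerator: G_num * H_den = 5*s + 22.5.
Denominator: G_den * H_den + G_num * H_num = (s^2 + 7.1*s + 11.7) + (1.25) = s^2 + 7.1*s + 12.95.
T(s) = (5*s + 22.5)/(s^2 + 7.1*s + 12.95)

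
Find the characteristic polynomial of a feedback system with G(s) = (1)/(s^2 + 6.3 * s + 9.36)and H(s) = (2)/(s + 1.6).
Characteristic poly = G_den * H_den + G_num * H_num = (s^3 + 7.9*s^2 + 19.44*s + 14.976) + (2) = s^3 + 7.9*s^2 + 19.44*s + 16.976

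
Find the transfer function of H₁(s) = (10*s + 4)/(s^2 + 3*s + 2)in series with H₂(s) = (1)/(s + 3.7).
Series: H = H₁ · H₂ = (n₁·n₂)/(d₁·d₂).
Num: n₁·n₂ = 10*s + 4. Den: d₁·d₂ = s^3 + 6.7*s^2 + 13.1*s + 7.4.
H(s) = (10*s + 4)/(s^3 + 6.7*s^2 + 13.1*s + 7.4)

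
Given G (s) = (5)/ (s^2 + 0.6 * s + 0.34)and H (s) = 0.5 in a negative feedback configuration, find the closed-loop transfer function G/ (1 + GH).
Closed-loop T = G/(1+GH).
Numerator: G_num * H_den = 5.
Denominator: G_den * H_den + G_num * H_num = (s^2 + 0.6*s + 0.34) + (2.5) = s^2 + 0.6*s + 2.84.
T(s) = (5)/(s^2 + 0.6*s + 2.84)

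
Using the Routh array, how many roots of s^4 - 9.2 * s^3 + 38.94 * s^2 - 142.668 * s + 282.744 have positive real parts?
Routh array:
s^4: [1, 38.94, 282.744]; s^3: [-9.2, -142.668]; s^2: [23.4326, 282.744]; s^1: [-31.6584]; s^0: [282.744]
First column: [1, -9.2, 23.4326, -31.6584, 282.744]. Sign changes = RHP roots = 4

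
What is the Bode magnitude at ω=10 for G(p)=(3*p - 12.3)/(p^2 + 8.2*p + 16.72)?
Substitute p = j*10: G(j10) = 0.255085 - 0.109066j.
|G(j10)| = sqrt(Re² + Im²) = 0.2774.
20*log₁₀(0.2774) = -11.14 dB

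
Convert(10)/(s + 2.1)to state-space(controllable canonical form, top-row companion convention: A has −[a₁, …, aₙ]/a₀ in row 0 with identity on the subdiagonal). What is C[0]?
Reachable canonical form: C = numerator coefficients (right-aligned, zero-padded to length n).
num = 10, C = [[10]].
C[0] = 10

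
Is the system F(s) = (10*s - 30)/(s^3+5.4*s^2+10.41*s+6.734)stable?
Denominator: s^3 + 5.4*s^2 + 10.41*s + 6.734 = (s + 1.4)(s^2 + 4*s + 4.81). Poles: -1.4, -2 + 0.9j, -2 - 0.9j. All Re(p)<0: Yes (stable)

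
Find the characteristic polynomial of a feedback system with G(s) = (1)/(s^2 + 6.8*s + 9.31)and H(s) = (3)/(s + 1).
Characteristic poly = G_den * H_den + G_num * H_num = (s^3 + 7.8*s^2 + 16.11*s + 9.31) + (3) = s^3 + 7.8*s^2 + 16.11*s + 12.31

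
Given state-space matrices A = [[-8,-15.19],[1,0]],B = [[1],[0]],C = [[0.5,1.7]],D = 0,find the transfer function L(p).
L(p) = C(pI - A)⁻¹B + D.
Characteristic polynomial det(pI - A) = p^2 + 8*p + 15.19.
Numerator from C·adj(pI-A)·B + D·det(pI-A) = 0.5*p + 1.7.
L(p) = (0.5*p + 1.7)/(p^2 + 8*p + 15.19)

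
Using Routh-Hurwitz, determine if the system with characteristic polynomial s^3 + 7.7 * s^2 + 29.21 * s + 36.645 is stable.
Routh array:
s^3: [1, 29.21]; s^2: [7.7, 36.645]; s^1: [24.4509]; s^0: [36.645]
First column: [1, 7.7, 24.4509, 36.645]. Sign changes = 0.
Yes, stable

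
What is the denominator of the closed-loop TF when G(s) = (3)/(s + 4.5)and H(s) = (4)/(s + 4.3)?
Characteristic poly = G_den * H_den + G_num * H_num = (s^2 + 8.8*s + 19.35) + (12) = s^2 + 8.8*s + 31.35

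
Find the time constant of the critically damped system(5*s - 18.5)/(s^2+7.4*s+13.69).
Critically damped (ζ = 1): repeated real pole at -3.7, -3.7. τ = -1/pole = 0.2703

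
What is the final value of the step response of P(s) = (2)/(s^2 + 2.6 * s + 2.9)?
FVT: lim_{t→∞} y(t) = lim_{s→0} s*Y(s) where Y(s) = P(s)/s.
= lim_{s→0} P(s) = P(0) = num(0)/den(0) = 2/2.9 = 0.6897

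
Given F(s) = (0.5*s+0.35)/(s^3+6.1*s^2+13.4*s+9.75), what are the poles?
Set denominator = 0: s^3 + 6.1*s^2 + 13.4*s + 9.75 = (s + 1.5)(s^2 + 4.6*s + 6.5) = 0 → Poles: -1.5, -2.3 + 1.1j, -2.3 - 1.1j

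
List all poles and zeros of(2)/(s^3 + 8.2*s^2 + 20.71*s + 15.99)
Set denominator = 0: s^3 + 8.2*s^2 + 20.71*s + 15.99 = (s + 2.6)(s + 4.1)(s + 1.5) = 0 → Poles: -1.5, -2.6, -4.1
Numerator is a nonzero constant (2) → Zeros: none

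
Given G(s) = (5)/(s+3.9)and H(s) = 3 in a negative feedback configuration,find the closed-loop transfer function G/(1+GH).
Closed-loop T = G/(1+GH).
Numerator: G_num * H_den = 5.
Denominator: G_den * H_den + G_num * H_num = (s + 3.9) + (15) = s + 18.9.
T(s) = (5)/(s + 18.9)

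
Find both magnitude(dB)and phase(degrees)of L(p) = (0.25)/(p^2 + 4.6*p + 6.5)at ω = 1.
Substitute p = j*1: L(j1) = 0.0267458 - 0.0223692j.
|L| = 20*log₁₀(sqrt(Re²+Im²)) = -29.15 dB.
∠L = atan2(Im, Re) = -39.91°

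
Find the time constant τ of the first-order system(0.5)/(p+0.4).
First-order system: τ = -1/pole. Pole = -0.4. τ = -1/(-0.4) = 2.5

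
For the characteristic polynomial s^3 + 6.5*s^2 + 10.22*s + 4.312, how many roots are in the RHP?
s^3 + 6.5*s^2 + 10.22*s + 4.312 = (s + 0.7)(s + 4.4)(s + 1.4). Poles: -0.7, -1.4, -4.4. RHP poles (Re>0): 0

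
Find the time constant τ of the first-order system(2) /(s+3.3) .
First-order system: τ = -1/pole. Pole = -3.3. τ = -1/(-3.3) = 0.303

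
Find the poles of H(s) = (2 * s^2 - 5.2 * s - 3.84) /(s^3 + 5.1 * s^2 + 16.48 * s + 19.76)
Set denominator = 0: s^3 + 5.1*s^2 + 16.48*s + 19.76 = (s + 1.9)(s^2 + 3.2*s + 10.4) = 0 → Poles: -1.6 + 2.8j, -1.6 - 2.8j, -1.9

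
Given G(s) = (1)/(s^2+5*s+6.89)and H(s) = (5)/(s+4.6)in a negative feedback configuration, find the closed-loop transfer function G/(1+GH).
Closed-loop T = G/(1+GH).
Numerator: G_num * H_den = s + 4.6.
Denominator: G_den * H_den + G_num * H_num = (s^3 + 9.6*s^2 + 29.89*s + 31.694) + (5) = s^3 + 9.6*s^2 + 29.89*s + 36.694.
T(s) = (s + 4.6)/(s^3 + 9.6*s^2 + 29.89*s + 36.694)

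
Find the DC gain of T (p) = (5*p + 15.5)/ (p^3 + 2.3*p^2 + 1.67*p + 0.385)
DC gain = T(0) = num(0)/den(0) = 15.5/0.385 = 40.26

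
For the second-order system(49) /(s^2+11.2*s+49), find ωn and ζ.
Standard form: ωn²/(s²+2ζωn·s+ωn²).
const=49=ωn² → ωn=7, s coeff=11.2=2ζωn → ζ=0.8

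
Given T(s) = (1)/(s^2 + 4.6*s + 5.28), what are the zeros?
Numerator is a nonzero constant (1) → Zeros: none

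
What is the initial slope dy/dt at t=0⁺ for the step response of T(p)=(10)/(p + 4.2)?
IVT: y'(0⁺) = lim_{p→∞} p²·Y(p) = lim_{p→∞} p·T(p).
deg(num) = 0, deg(den) = 1, relative degree = 1, so p·T(p) → (leading num)/(leading den) = 10/1 = 10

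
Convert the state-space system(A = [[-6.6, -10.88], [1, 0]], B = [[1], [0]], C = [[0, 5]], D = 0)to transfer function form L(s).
L(s) = C(sI - A)⁻¹B + D.
Characteristic polynomial det(sI - A) = s^2 + 6.6*s + 10.88.
Numerator from C·adj(sI-A)·B + D·det(sI-A) = 5.
L(s) = (5)/(s^2 + 6.6*s + 10.88)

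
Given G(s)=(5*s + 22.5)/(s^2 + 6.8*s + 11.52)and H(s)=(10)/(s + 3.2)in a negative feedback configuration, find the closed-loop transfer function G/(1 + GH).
Closed-loop T = G/(1+GH).
Numerator: G_num * H_den = 5*s^2 + 38.5*s + 72.
Denominator: G_den * H_den + G_num * H_num = (s^3 + 10*s^2 + 33.28*s + 36.864) + (50*s + 225) = s^3 + 10*s^2 + 83.28*s + 261.864.
T(s) = (5*s^2 + 38.5*s + 72)/(s^3 + 10*s^2 + 83.28*s + 261.864)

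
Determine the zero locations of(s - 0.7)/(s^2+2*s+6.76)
Set numerator = 0: s - 0.7 = 0 → Zeros: 0.7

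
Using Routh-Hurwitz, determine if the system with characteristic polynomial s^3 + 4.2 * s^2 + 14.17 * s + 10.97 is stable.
Routh array:
s^3: [1, 14.17]; s^2: [4.2, 10.97]; s^1: [11.5581]; s^0: [10.97]
First column: [1, 4.2, 11.5581, 10.97]. Sign changes = 0.
Yes, stable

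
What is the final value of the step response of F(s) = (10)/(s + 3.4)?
FVT: lim_{t→∞} y(t) = lim_{s→0} s*Y(s) where Y(s) = F(s)/s.
= lim_{s→0} F(s) = F(0) = num(0)/den(0) = 10/3.4 = 2.941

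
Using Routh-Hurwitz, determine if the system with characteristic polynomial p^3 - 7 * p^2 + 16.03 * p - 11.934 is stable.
Routh array:
p^3: [1, 16.03]; p^2: [-7, -11.934]; p^1: [14.3251]; p^0: [-11.934]
First column: [1, -7, 14.3251, -11.934]. Sign changes = 3.
No, unstable (3 RHP root(s))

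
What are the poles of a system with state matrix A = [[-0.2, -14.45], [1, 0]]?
Eigenvalues solve det(λI - A) = 0.
Characteristic polynomial: λ^2 + 0.2*λ + 14.45 = 0.
Roots: -0.1 + 3.8j, -0.1 - 3.8j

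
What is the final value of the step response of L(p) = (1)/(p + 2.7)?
FVT: lim_{t→∞} y(t) = lim_{p→0} p*Y(p) where Y(p) = L(p)/p.
= lim_{p→0} L(p) = L(0) = num(0)/den(0) = 1/2.7 = 0.3704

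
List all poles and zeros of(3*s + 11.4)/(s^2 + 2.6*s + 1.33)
Set denominator = 0: s^2 + 2.6*s + 1.33 = (s + 0.7)(s + 1.9) = 0 → Poles: -0.7, -1.9
Set numerator = 0: 3*s + 11.4 = 0 → Zeros: -3.8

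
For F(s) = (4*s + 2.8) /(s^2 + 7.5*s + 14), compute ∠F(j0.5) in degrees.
Substitute s = j*0.5: F(j0.5) = 0.226462 + 0.0836923j.
∠F(j0.5) = atan2(Im, Re) = atan2(0.0836923, 0.226462) = 20.28°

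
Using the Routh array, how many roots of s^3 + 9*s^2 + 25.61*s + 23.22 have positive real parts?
Routh array:
s^3: [1, 25.61]; s^2: [9, 23.22]; s^1: [23.03]; s^0: [23.22]
First column: [1, 9, 23.03, 23.22]. Sign changes = RHP roots = 0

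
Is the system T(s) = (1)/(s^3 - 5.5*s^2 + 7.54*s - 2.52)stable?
Denominator: s^3 - 5.5*s^2 + 7.54*s - 2.52 = (s - 0.5)(s - 1.4)(s - 3.6). Poles: 0.5, 1.4, 3.6. All Re(p)<0: No (unstable)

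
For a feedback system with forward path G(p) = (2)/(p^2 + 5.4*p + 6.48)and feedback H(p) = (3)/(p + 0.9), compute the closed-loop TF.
Closed-loop T = G/(1+GH).
Numerator: G_num * H_den = 2*p + 1.8.
Denominator: G_den * H_den + G_num * H_num = (p^3 + 6.3*p^2 + 11.34*p + 5.832) + (6) = p^3 + 6.3*p^2 + 11.34*p + 11.832.
T(p) = (2*p + 1.8)/(p^3 + 6.3*p^2 + 11.34*p + 11.832)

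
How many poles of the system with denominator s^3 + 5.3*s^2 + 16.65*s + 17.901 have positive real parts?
s^3 + 5.3*s^2 + 16.65*s + 17.901 = (s + 1.7)(s^2 + 3.6*s + 10.53). Poles: -1.7, -1.8 + 2.7j, -1.8 - 2.7j. RHP poles (Re>0): 0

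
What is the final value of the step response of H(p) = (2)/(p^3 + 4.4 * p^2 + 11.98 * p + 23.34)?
FVT: lim_{t→∞} y(t) = lim_{p→0} p*Y(p) where Y(p) = H(p)/p.
= lim_{p→0} H(p) = H(0) = num(0)/den(0) = 2/23.34 = 0.08569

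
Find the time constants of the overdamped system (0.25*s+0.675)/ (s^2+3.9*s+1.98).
Overdamped: real poles at -3.3, -0.6. τ = -1/pole → τ₁ = 0.303, τ₂ = 1.667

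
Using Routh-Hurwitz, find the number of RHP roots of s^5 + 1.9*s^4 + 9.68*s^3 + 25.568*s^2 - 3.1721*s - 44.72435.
Routh array:
s^5: [1, 9.68, -3.1721]; s^4: [1.9, 25.568, -44.72435]; s^3: [-3.77684, 20.367]; s^2: [35.814, -44.72435]; s^1: [15.6505]; s^0: [-44.72435]
First column: [1, 1.9, -3.77684, 35.814, 15.6505, -44.72435]. Sign changes = RHP roots = 3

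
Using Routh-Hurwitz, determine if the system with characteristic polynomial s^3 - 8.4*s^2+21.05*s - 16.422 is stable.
Routh array:
s^3: [1, 21.05]; s^2: [-8.4, -16.422]; s^1: [19.095]; s^0: [-16.422]
First column: [1, -8.4, 19.095, -16.422]. Sign changes = 3.
No, unstable (3 RHP root(s))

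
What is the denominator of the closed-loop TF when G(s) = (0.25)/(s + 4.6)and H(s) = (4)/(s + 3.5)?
Characteristic poly = G_den * H_den + G_num * H_num = (s^2 + 8.1*s + 16.1) + (1) = s^2 + 8.1*s + 17.1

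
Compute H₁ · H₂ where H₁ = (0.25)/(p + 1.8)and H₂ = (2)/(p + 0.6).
Series: H = H₁ · H₂ = (n₁·n₂)/(d₁·d₂).
Num: n₁·n₂ = 0.5. Den: d₁·d₂ = p^2 + 2.4*p + 1.08.
H(p) = (0.5)/(p^2 + 2.4*p + 1.08)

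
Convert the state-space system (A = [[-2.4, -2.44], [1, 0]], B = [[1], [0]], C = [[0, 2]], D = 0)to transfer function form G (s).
G(s) = C(sI - A)⁻¹B + D.
Characteristic polynomial det(sI - A) = s^2 + 2.4*s + 2.44.
Numerator from C·adj(sI-A)·B + D·det(sI-A) = 2.
G(s) = (2)/(s^2 + 2.4*s + 2.44)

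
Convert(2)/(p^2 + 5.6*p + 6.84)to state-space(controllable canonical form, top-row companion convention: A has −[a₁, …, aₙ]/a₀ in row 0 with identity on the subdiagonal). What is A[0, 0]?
Reachable canonical form for den = p^2 + 5.6*p + 6.84: top row of A = -[a₁,a₂,...,aₙ]/a₀, ones on the subdiagonal, zeros elsewhere.
A = [[-5.6, -6.84], [1, 0]].
A[0,0] = -5.6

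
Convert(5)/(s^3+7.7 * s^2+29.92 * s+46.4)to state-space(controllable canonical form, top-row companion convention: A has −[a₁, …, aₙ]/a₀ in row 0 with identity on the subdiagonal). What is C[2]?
Reachable canonical form: C = numerator coefficients (right-aligned, zero-padded to length n).
num = 5, C = [[0, 0, 5]].
C[2] = 5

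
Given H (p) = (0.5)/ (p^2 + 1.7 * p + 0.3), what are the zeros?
Numerator is a nonzero constant (0.5) → Zeros: none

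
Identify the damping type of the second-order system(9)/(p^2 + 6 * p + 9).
Standard form: ωn²/(p²+2ζωn·p+ωn²) gives ωn=3, ζ=1.
Critically damped (ζ = 1)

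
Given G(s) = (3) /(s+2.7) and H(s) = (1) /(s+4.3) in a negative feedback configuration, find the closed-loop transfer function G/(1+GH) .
Closed-loop T = G/(1+GH).
Numerator: G_num * H_den = 3*s + 12.9.
Denominator: G_den * H_den + G_num * H_num = (s^2 + 7*s + 11.61) + (3) = s^2 + 7*s + 14.61.
T(s) = (3*s + 12.9)/(s^2 + 7*s + 14.61)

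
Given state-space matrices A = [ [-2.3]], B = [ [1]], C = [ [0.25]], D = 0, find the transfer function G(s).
G(s) = C(sI - A)⁻¹B + D.
Characteristic polynomial det(sI - A) = s + 2.3.
Numerator from C·adj(sI-A)·B + D·det(sI-A) = 0.25.
G(s) = (0.25)/(s + 2.3)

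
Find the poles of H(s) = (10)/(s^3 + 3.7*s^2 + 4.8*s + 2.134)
Set denominator = 0: s^3 + 3.7*s^2 + 4.8*s + 2.134 = (s + 1.1)(s^2 + 2.6*s + 1.94) = 0 → Poles: -1.1, -1.3 + 0.5j, -1.3 - 0.5j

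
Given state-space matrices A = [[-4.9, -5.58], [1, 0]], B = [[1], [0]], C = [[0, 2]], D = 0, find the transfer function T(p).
T(p) = C(pI - A)⁻¹B + D.
Characteristic polynomial det(pI - A) = p^2 + 4.9*p + 5.58.
Numerator from C·adj(pI-A)·B + D·det(pI-A) = 2.
T(p) = (2)/(p^2 + 4.9*p + 5.58)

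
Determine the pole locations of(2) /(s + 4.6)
Set denominator = 0: s + 4.6 = 0 → Poles: -4.6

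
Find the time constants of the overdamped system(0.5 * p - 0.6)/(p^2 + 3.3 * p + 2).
Overdamped: real poles at -2.5, -0.8. τ = -1/pole → τ₁ = 0.4, τ₂ = 1.25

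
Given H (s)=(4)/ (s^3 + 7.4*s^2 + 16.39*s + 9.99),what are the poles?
Set denominator = 0: s^3 + 7.4*s^2 + 16.39*s + 9.99 = (s + 1)(s + 3.7)(s + 2.7) = 0 → Poles: -1, -2.7, -3.7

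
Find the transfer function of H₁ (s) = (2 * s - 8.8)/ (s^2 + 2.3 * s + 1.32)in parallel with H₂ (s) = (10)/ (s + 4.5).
Parallel: H = H₁ + H₂ = (n₁·d₂ + n₂·d₁)/(d₁·d₂).
n₁·d₂ = 2*s^2 + 0.2*s - 39.6. n₂·d₁ = 10*s^2 + 23*s + 13.2. Sum = 12*s^2 + 23.2*s - 26.4. d₁·d₂ = s^3 + 6.8*s^2 + 11.67*s + 5.94.
H(s) = (12*s^2 + 23.2*s - 26.4)/(s^3 + 6.8*s^2 + 11.67*s + 5.94)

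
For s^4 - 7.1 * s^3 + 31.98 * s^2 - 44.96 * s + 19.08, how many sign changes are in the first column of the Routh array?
Routh array:
s^4: [1, 31.98, 19.08]; s^3: [-7.1, -44.96]; s^2: [25.6476, 19.08]; s^1: [-39.6781]; s^0: [19.08]
First column: [1, -7.1, 25.6476, -39.6781, 19.08]. Sign changes = 4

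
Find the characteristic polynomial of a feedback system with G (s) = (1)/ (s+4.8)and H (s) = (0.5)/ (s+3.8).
Characteristic poly = G_den * H_den + G_num * H_num = (s^2 + 8.6*s + 18.24) + (0.5) = s^2 + 8.6*s + 18.74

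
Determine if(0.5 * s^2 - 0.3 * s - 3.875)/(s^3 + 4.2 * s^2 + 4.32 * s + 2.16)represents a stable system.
Denominator: s^3 + 4.2*s^2 + 4.32*s + 2.16 = (s + 3)(s^2 + 1.2*s + 0.72). Poles: -0.6 + 0.6j, -0.6 - 0.6j, -3. All Re(p)<0: Yes (stable)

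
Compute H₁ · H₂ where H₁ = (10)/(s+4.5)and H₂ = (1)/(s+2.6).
Series: H = H₁ · H₂ = (n₁·n₂)/(d₁·d₂).
Num: n₁·n₂ = 10. Den: d₁·d₂ = s^2 + 7.1*s + 11.7.
H(s) = (10)/(s^2 + 7.1*s + 11.7)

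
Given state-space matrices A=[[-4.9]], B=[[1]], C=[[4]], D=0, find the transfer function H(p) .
H(p) = C(pI - A)⁻¹B + D.
Characteristic polynomial det(pI - A) = p + 4.9.
Numerator from C·adj(pI-A)·B + D·det(pI-A) = 4.
H(p) = (4)/(p + 4.9)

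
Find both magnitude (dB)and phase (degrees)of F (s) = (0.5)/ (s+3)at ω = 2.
Substitute s = j*2: F(j2) = 0.115385 - 0.0769231j.
|F| = 20*log₁₀(sqrt(Re²+Im²)) = -17.16 dB.
∠F = atan2(Im, Re) = -33.69°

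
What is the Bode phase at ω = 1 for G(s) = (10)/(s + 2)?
Substitute s = j*1: G(j1) = 4 - 2j.
∠G(j1) = atan2(Im, Re) = atan2(-2, 4) = -26.57°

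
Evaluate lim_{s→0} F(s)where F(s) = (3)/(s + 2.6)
DC gain = F(0) = num(0)/den(0) = 3/2.6 = 1.154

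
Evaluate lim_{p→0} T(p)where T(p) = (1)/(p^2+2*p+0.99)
DC gain = T(0) = num(0)/den(0) = 1/0.99 = 1.01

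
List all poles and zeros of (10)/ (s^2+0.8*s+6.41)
Set denominator = 0: s^2 + 0.8*s + 6.41 = 0 → Poles: -0.4 + 2.5j, -0.4 - 2.5j
Numerator is a nonzero constant (10) → Zeros: none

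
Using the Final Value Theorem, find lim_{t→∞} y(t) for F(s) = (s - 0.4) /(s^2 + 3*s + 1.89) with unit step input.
FVT: lim_{t→∞} y(t) = lim_{s→0} s*Y(s) where Y(s) = F(s)/s.
= lim_{s→0} F(s) = F(0) = num(0)/den(0) = -0.4/1.89 = -0.2116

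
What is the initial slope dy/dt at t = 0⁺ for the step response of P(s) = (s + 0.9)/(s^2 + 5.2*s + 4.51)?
IVT: y'(0⁺) = lim_{s→∞} s²·Y(s) = lim_{s→∞} s·P(s).
deg(num) = 1, deg(den) = 2, relative degree = 1, so s·P(s) → (leading num)/(leading den) = 1/1 = 1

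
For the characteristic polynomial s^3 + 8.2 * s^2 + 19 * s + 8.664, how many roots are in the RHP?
s^3 + 8.2*s^2 + 19*s + 8.664 = (s + 3.8)(s + 0.6)(s + 3.8). Poles: -0.6, -3.8, -3.8. RHP poles (Re>0): 0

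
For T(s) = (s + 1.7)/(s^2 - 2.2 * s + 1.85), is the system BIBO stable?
Denominator: s^2 - 2.2*s + 1.85. Poles: 1.1 + 0.8j, 1.1 - 0.8j. All Re(p)<0: No (unstable)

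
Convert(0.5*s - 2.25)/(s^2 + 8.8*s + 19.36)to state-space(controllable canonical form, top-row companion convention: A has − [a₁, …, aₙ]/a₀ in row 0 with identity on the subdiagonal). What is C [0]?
Reachable canonical form: C = numerator coefficients (right-aligned, zero-padded to length n).
num = 0.5*s - 2.25, C = [[0.5, -2.25]].
C[0] = 0.5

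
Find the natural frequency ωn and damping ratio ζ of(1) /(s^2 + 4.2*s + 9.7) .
Underdamped: complex pole -2.1 + 2.3j. ωn = |pole| = 3.114, ζ = -Re(pole)/ωn = 0.6743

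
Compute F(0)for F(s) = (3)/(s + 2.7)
DC gain = F(0) = num(0)/den(0) = 3/2.7 = 1.111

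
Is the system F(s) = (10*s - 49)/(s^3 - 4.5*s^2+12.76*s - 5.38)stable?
Denominator: s^3 - 4.5*s^2 + 12.76*s - 5.38 = (s - 0.5)(s^2 - 4*s + 10.76). Poles: 0.5, 2 + 2.6j, 2 - 2.6j. All Re(p)<0: No (unstable)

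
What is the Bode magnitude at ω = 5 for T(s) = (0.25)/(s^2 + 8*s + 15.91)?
Substitute s = j*5: T(j5) = -0.00135057 - 0.00594308j.
|T(j5)| = sqrt(Re² + Im²) = 0.006095.
20*log₁₀(0.006095) = -44.30 dB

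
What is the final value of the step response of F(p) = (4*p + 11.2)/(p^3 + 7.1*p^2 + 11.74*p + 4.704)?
FVT: lim_{t→∞} y(t) = lim_{p→0} p*Y(p) where Y(p) = F(p)/p.
= lim_{p→0} F(p) = F(0) = num(0)/den(0) = 11.2/4.704 = 2.381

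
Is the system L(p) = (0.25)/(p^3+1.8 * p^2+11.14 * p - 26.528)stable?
Denominator: p^3 + 1.8*p^2 + 11.14*p - 26.528 = (p - 1.6)(p^2 + 3.4*p + 16.58). Poles: -1.7 + 3.7j, -1.7 - 3.7j, 1.6. All Re(p)<0: No (unstable)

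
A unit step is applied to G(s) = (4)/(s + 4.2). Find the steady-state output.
FVT: lim_{t→∞} y(t) = lim_{s→0} s*Y(s) where Y(s) = G(s)/s.
= lim_{s→0} G(s) = G(0) = num(0)/den(0) = 4/4.2 = 0.9524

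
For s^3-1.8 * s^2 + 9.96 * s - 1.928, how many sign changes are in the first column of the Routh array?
Routh array:
s^3: [1, 9.96]; s^2: [-1.8, -1.928]; s^1: [8.88889]; s^0: [-1.928]
First column: [1, -1.8, 8.88889, -1.928]. Sign changes = 3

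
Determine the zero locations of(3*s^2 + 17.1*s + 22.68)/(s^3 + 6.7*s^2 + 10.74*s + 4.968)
Set numerator = 0: 3*s^2 + 17.1*s + 22.68 = 3*(s + 2.1)(s + 3.6) = 0 → Zeros: -2.1, -3.6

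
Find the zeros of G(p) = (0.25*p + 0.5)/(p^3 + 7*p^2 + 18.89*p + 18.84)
Set numerator = 0: 0.25*p + 0.5 = 0 → Zeros: -2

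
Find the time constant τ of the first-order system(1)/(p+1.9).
First-order system: τ = -1/pole. Pole = -1.9. τ = -1/(-1.9) = 0.5263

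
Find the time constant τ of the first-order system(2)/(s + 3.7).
First-order system: τ = -1/pole. Pole = -3.7. τ = -1/(-3.7) = 0.2703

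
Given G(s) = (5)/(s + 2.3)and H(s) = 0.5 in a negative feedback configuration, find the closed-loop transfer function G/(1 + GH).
Closed-loop T = G/(1+GH).
Numerator: G_num * H_den = 5.
Denominator: G_den * H_den + G_num * H_num = (s + 2.3) + (2.5) = s + 4.8.
T(s) = (5)/(s + 4.8)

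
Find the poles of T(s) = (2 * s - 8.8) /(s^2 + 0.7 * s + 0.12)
Set denominator = 0: s^2 + 0.7*s + 0.12 = (s + 0.3)(s + 0.4) = 0 → Poles: -0.3, -0.4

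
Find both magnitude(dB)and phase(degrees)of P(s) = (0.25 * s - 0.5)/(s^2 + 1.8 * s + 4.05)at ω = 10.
Substitute s = j*10: P(j10) = 0.00975562 - 0.0242251j.
|P| = 20*log₁₀(sqrt(Re²+Im²)) = -31.66 dB.
∠P = atan2(Im, Re) = -68.07°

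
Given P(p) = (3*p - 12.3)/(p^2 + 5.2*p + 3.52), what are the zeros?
Set numerator = 0: 3*p - 12.3 = 0 → Zeros: 4.1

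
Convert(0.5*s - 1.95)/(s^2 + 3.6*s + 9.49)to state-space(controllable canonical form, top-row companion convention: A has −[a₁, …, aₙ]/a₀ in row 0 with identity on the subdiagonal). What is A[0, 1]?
Reachable canonical form for den = s^2 + 3.6*s + 9.49: top row of A = -[a₁,a₂,...,aₙ]/a₀, ones on the subdiagonal, zeros elsewhere.
A = [[-3.6, -9.49], [1, 0]].
A[0,1] = -9.49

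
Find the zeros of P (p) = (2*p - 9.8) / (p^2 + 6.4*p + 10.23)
Set numerator = 0: 2*p - 9.8 = 0 → Zeros: 4.9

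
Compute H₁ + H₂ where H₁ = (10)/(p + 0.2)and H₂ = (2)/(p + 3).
Parallel: H = H₁ + H₂ = (n₁·d₂ + n₂·d₁)/(d₁·d₂).
n₁·d₂ = 10*p + 30. n₂·d₁ = 2*p + 0.4. Sum = 12*p + 30.4. d₁·d₂ = p^2 + 3.2*p + 0.6.
H(p) = (12*p + 30.4)/(p^2 + 3.2*p + 0.6)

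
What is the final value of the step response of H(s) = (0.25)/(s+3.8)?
FVT: lim_{t→∞} y(t) = lim_{s→0} s*Y(s) where Y(s) = H(s)/s.
= lim_{s→0} H(s) = H(0) = num(0)/den(0) = 0.25/3.8 = 0.06579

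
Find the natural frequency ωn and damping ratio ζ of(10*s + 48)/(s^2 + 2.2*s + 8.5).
Underdamped: complex pole -1.1 + 2.7j. ωn = |pole| = 2.915, ζ = -Re(pole)/ωn = 0.3773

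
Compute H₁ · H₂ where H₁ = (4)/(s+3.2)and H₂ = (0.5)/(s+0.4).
Series: H = H₁ · H₂ = (n₁·n₂)/(d₁·d₂).
Num: n₁·n₂ = 2. Den: d₁·d₂ = s^2 + 3.6*s + 1.28.
H(s) = (2)/(s^2 + 3.6*s + 1.28)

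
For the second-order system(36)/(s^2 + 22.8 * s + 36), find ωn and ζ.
Standard form: ωn²/(s²+2ζωn·s+ωn²).
const=36=ωn² → ωn=6, s coeff=22.8=2ζωn → ζ=1.9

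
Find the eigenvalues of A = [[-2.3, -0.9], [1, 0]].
Eigenvalues solve det(λI - A) = 0.
Characteristic polynomial: λ^2 + 2.3*λ + 0.9 = 0.
Factor: (λ + 0.5)(λ + 1.8) = 0.
Roots: -0.5, -1.8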